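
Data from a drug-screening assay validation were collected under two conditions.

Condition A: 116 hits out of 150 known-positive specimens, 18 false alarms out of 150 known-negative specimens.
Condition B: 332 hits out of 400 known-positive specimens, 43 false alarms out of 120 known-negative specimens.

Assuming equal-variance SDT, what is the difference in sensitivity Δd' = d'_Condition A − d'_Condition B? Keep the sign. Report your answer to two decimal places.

Δd' = 0.61

Condition A: z(0.7733) = 0.750, z(0.1200) = -1.175, d' = 1.925
Condition B: z(0.8300) = 0.954, z(0.3583) = -0.363, d' = 1.317
Δd' = d'_Condition A − d'_Condition B = 1.925 − 1.317 = 0.608
Condition A has the higher sensitivity.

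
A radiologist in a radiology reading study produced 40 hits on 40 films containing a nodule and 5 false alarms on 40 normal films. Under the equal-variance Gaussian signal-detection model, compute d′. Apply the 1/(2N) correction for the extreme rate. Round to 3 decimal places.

The hit rate is 40/40 = 1, so apply the 1/(2N) correction: H → 1 − 1/(2·40) = 0.98750.
z(H) = z(0.98750) = 2.2414
z(FA) = z(0.12500) = -1.1503
d' = 2.2414 − (-1.1503) = 3.3917

d′ = 3.392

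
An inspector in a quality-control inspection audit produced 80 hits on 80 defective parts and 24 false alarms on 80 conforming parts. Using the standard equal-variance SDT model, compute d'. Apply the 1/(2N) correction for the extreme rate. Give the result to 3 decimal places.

d' = 3.022

The hit rate is 80/80 = 1, so apply the 1/(2N) correction: H → 1 − 1/(2·80) = 0.99375.
z(H) = z(0.99375) = 2.4977
z(FA) = z(0.30000) = -0.5244
d' = 2.4977 − (-0.5244) = 3.0221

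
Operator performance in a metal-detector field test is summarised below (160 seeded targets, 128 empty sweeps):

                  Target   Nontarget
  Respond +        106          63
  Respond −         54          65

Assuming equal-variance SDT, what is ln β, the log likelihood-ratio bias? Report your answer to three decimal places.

ln β = -0.088

H = 106/160 = 0.6625
FA = 63/128 = 0.4922
Φ⁻¹(0.6625) = 0.4193, Φ⁻¹(0.4922) = -0.0196
ln β = −½·[z(H)² − z(FA)²] = −0.5 × (0.1758 − 0.0004) = -0.0877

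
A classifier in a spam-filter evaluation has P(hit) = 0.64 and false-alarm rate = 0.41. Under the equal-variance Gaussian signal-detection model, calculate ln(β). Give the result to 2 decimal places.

ln β = -0.04

Φ⁻¹(H) = 0.358
Φ⁻¹(FA) = -0.228
ln β = −½·[z(H)² − z(FA)²] = −0.5 × (0.128 − 0.052) = -0.038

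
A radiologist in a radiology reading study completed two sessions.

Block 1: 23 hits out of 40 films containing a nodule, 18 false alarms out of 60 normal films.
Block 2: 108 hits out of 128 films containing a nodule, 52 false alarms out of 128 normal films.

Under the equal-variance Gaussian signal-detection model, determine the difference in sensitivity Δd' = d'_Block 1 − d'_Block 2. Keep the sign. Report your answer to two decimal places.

Block 1: z(0.5750) = 0.189, z(0.3000) = -0.524, d' = 0.713
Block 2: z(0.8438) = 1.010, z(0.4062) = -0.237, d' = 1.247
Δd' = d'_Block 1 − d'_Block 2 = 0.713 − 1.247 = -0.534
Block 2 has the higher sensitivity.

Δd' = -0.53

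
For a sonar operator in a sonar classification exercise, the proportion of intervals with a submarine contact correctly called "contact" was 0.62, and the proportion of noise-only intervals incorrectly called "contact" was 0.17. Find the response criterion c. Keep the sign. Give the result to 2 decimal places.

c = 0.32

z(0.62) = 0.3055, z(0.17) = -0.9542
c = −½·[z(H) + z(FA)] = −0.5 × (0.3055 + (-0.9542)) = 0.32435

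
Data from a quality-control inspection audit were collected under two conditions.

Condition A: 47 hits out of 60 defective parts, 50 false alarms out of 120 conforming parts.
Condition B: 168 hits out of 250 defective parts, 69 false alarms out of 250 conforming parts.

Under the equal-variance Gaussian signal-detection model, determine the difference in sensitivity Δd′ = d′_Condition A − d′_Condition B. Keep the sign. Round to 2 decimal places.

Condition A: z(0.7833) = 0.783, z(0.4167) = -0.210, d' = 0.993
Condition B: z(0.6720) = 0.445, z(0.2760) = -0.595, d' = 1.040
Δd' = d'_Condition A − d'_Condition B = 0.993 − 1.040 = -0.047
Condition B has the higher sensitivity.

Δd′ = -0.05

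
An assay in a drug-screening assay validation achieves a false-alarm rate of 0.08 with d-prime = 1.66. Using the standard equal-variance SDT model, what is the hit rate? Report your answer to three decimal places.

hit rate = 0.601

z(false-alarm rate) = z(0.08) = -1.4051
z(H) = z(FA) + d' = -1.4051 + 1.66 = 0.2549
hit rate = Φ(0.2549) = 0.6006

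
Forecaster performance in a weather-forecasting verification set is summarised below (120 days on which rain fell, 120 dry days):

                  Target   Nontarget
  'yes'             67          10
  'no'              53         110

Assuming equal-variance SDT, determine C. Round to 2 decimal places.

H = 67/120 = 0.5583
FA = 10/120 = 0.0833
Φ⁻¹(H) = Φ⁻¹(0.5583) = 0.1467
Φ⁻¹(FA) = Φ⁻¹(0.0833) = -1.3832
c = −½·[z(H) + z(FA)] = −0.5 × (0.1467 + (-1.3832)) = 0.61825
c > 0: the forecaster has a conservative response bias.

C = 0.62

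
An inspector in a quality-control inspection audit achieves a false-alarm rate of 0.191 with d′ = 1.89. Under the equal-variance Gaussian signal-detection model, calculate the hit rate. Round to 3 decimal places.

z(false-alarm rate) = z(0.191) = -0.8742
z(H) = z(FA) + d' = -0.8742 + 1.89 = 1.0158
hit rate = Φ(1.0158) = 0.8451

hit rate = 0.845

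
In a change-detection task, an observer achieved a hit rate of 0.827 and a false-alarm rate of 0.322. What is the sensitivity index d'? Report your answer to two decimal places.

z(H) = z(0.827) = 0.942
z(FA) = z(0.322) = -0.462
d' = z(H) − z(FA) = 0.942 − (-0.462) = 1.404

d' = 1.40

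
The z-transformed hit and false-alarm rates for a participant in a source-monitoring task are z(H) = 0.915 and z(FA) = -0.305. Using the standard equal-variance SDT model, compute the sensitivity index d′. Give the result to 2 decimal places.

d' = z(H) − z(FA) = 0.915 − (-0.305) = 1.220

d′ = 1.22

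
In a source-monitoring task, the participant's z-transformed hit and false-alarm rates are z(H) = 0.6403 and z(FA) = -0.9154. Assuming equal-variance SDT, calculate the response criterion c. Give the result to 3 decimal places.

c = −½·[z(H) + z(FA)] = −½·(0.6403 + (-0.9154)) = 0.13755

c = 0.138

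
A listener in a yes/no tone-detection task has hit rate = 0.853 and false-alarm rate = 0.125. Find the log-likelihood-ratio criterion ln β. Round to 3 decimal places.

ln β = 0.111

Φ⁻¹(0.853) = 1.0494, Φ⁻¹(0.125) = -1.1503
ln β = −½·[z(H)² − z(FA)²] = −0.5 × (1.1012 − 1.3232) = 0.1110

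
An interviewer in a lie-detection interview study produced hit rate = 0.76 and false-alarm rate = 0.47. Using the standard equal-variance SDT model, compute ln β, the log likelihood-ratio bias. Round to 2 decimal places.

ln β = -0.25

z(H) = 0.706
z(FA) = -0.075
ln β = −½·[z(H)² − z(FA)²] = −0.5 × (0.498 − 0.006) = -0.246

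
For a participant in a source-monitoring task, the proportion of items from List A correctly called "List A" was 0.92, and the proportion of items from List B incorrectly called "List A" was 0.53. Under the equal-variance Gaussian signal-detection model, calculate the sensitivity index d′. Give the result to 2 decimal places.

d′ = 1.33

Φ⁻¹(H) = Φ⁻¹(0.92) = 1.4051
Φ⁻¹(FA) = Φ⁻¹(0.53) = 0.0753
d' = z(H) − z(FA) = 1.4051 − 0.0753 = 1.3298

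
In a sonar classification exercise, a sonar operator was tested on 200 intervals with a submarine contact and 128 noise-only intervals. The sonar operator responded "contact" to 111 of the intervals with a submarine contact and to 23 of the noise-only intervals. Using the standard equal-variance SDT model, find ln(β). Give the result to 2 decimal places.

H = 111/200 = 0.5550
FA = 23/128 = 0.1797
Φ⁻¹(H) = 0.138
Φ⁻¹(FA) = -0.917
ln β = −½·[z(H)² − z(FA)²] = −0.5 × (0.019 − 0.841) = 0.411

ln β = 0.41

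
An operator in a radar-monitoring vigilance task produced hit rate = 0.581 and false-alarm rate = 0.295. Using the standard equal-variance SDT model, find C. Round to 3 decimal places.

C = 0.167

Φ⁻¹(H) = 0.2045
Φ⁻¹(FA) = -0.5388
c = −½·[z(H) + z(FA)] = −0.5 × (0.2045 + (-0.5388)) = 0.16715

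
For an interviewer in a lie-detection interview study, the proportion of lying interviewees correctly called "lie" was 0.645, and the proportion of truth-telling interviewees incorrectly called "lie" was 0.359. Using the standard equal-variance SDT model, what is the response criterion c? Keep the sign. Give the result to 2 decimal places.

z(0.645) = 0.3719, z(0.359) = -0.3611
c = −½·[z(H) + z(FA)] = −0.5 × (0.3719 + (-0.3611)) = -0.0054

c = -0.01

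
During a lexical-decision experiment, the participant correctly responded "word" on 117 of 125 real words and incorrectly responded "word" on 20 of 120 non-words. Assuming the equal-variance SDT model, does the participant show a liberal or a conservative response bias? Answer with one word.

liberal

z(H) = 1.522, z(FA) = -0.967
c = −½·(z(H) + z(FA)) = -0.2775
c < 0 → liberal criterion (biased toward responding “yes”).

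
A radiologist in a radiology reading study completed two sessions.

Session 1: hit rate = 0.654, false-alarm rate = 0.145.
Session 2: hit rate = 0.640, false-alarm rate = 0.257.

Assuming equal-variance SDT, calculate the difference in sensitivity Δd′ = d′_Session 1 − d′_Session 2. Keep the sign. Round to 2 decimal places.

Δd′ = 0.44

Session 1: z(0.654) = 0.396, z(0.145) = -1.058, d' = 1.454
Session 2: z(0.640) = 0.358, z(0.257) = -0.653, d' = 1.011
Δd' = d'_Session 1 − d'_Session 2 = 1.454 − 1.011 = 0.443
Session 1 has the higher sensitivity.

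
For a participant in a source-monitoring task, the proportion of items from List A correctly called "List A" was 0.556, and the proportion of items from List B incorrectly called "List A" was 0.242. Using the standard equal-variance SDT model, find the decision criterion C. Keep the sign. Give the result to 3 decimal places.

C = 0.280

Φ⁻¹(0.556) = 0.1408, Φ⁻¹(0.242) = -0.6999
c = −½·[z(H) + z(FA)] = −0.5 × (0.1408 + (-0.6999)) = 0.27955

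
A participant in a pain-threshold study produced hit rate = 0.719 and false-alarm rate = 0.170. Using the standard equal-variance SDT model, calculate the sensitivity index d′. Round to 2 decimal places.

d′ = 1.53

Φ⁻¹(0.719) = 0.5799, Φ⁻¹(0.170) = -0.9542
d' = z(H) − z(FA) = 0.5799 − (-0.9542) = 1.5341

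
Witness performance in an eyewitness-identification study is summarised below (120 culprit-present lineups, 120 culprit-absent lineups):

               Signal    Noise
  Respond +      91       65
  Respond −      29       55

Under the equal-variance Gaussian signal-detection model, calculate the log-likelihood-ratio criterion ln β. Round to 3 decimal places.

H = 91/120 = 0.7583
FA = 65/120 = 0.5417
z(H) = z(0.7583) = 0.7008
z(FA) = z(0.5417) = 0.1047
ln β = −½·[z(H)² − z(FA)²] = −0.5 × (0.4911 − 0.0110) = -0.24005

ln β = -0.240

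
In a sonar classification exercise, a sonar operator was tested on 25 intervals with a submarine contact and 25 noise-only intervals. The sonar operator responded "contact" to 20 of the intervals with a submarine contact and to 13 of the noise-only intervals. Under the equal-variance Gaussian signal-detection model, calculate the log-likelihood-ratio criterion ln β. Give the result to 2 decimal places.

ln β = -0.35

H = 20/25 = 0.8000
FA = 13/25 = 0.5200
z(0.8000) = 0.842, z(0.5200) = 0.050
ln β = −½·[z(H)² − z(FA)²] = −0.5 × (0.709 − 0.003) = -0.353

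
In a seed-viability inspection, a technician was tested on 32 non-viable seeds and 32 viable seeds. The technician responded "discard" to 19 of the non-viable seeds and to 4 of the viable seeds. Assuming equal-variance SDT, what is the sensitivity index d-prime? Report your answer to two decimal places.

d-prime = 1.39

H = 19/32 = 0.5938
FA = 4/32 = 0.1250
z(H) = z(0.5938) = 0.2373
z(FA) = z(0.1250) = -1.1503
d' = z(H) − z(FA) = 0.2373 − (-1.1503) = 1.3876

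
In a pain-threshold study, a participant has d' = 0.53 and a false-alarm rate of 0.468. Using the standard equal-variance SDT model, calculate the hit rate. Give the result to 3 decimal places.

z(false-alarm rate) = z(0.468) = -0.0803
z(H) = z(FA) + d' = -0.0803 + 0.53 = 0.4497
hit rate = Φ(0.4497) = 0.6735

hit rate = 0.674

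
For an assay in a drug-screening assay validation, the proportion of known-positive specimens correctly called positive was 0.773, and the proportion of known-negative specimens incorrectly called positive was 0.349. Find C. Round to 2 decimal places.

Φ⁻¹(H) = 0.7488
Φ⁻¹(FA) = -0.3880
c = −½·[z(H) + z(FA)] = −0.5 × (0.7488 + (-0.3880)) = -0.1804
c < 0: the assay has a liberal response bias.

C = -0.18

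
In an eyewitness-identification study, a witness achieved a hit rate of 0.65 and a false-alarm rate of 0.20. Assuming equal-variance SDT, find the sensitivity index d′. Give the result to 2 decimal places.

Φ⁻¹(H) = Φ⁻¹(0.65) = 0.385
Φ⁻¹(FA) = Φ⁻¹(0.20) = -0.842
d' = z(H) − z(FA) = 0.385 − (-0.842) = 1.227

d′ = 1.23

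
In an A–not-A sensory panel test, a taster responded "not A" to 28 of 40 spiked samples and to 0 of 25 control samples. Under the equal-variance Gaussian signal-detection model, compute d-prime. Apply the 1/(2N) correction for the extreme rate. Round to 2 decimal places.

d-prime = 2.58

The false-alarm rate is 0/25 = 0, so apply the 1/(2N) correction: FA → 1/(2·25) = 0.02000.
z(H) = z(0.70000) = 0.524
z(FA) = z(0.02000) = -2.054
d' = 0.524 − (-2.054) = 2.578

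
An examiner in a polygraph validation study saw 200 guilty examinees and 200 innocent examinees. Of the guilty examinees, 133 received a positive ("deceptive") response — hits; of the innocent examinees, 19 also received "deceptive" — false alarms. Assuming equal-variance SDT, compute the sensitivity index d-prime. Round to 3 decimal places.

d-prime = 1.737

H = 133/200 = 0.6650
FA = 19/200 = 0.0950
z(H) = z(0.6650) = 0.4261
z(FA) = z(0.0950) = -1.3106
d' = z(H) − z(FA) = 0.4261 − (-1.3106) = 1.7367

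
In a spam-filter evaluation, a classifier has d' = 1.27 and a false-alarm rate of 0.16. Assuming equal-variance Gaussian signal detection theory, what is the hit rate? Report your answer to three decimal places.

z(false-alarm rate) = z(0.16) = -0.9945
z(H) = z(FA) + d' = -0.9945 + 1.27 = 0.2755
hit rate = Φ(0.2755) = 0.6085

hit rate = 0.609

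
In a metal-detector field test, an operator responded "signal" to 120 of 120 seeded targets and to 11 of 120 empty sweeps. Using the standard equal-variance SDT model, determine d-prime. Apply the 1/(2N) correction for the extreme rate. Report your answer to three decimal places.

The hit rate is 120/120 = 1, so apply the 1/(2N) correction: H → 1 − 1/(2·120) = 0.99583.
z(H) = z(0.99583) = 2.6380
z(FA) = z(0.09167) = -1.3305
d' = 2.6380 − (-1.3305) = 3.9685

d-prime = 3.969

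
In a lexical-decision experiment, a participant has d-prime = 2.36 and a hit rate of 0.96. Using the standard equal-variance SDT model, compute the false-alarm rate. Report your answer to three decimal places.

false-alarm rate = 0.271

z(hit rate) = z(0.96) = 1.7507
z(FA) = z(H) − d' = 1.7507 − 2.36 = -0.6093
false-alarm rate = Φ(-0.6093) = 0.2712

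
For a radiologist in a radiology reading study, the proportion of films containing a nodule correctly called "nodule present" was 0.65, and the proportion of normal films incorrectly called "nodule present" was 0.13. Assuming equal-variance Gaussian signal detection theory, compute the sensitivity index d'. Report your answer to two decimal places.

z(H) = z(0.65) = 0.3853
z(FA) = z(0.13) = -1.1264
d' = z(H) − z(FA) = 0.3853 − (-1.1264) = 1.5117

d' = 1.51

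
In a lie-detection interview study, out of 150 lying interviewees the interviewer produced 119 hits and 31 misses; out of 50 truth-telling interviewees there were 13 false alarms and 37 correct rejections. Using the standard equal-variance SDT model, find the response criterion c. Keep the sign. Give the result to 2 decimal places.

H = 119/150 = 0.7933
FA = 13/50 = 0.2600
Φ⁻¹(0.7933) = 0.818, Φ⁻¹(0.2600) = -0.643
c = −½·[z(H) + z(FA)] = −0.5 × (0.818 + (-0.643)) = -0.0875
c < 0: the interviewer has a liberal response bias.

c = -0.09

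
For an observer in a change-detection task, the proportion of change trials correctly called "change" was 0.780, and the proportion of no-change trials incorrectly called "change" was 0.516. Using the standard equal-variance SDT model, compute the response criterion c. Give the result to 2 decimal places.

z(H) = z(0.780) = 0.772
z(FA) = z(0.516) = 0.040
c = −½·[z(H) + z(FA)] = −0.5 × (0.772 + 0.040) = -0.406

c = -0.41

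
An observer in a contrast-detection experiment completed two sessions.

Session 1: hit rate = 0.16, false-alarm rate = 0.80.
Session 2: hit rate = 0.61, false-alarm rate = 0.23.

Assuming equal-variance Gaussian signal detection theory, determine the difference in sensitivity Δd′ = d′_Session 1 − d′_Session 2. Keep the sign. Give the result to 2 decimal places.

Δd′ = -2.85

Session 1: z(0.16) = -0.994, z(0.80) = 0.842, d' = -1.836
Session 2: z(0.61) = 0.279, z(0.23) = -0.739, d' = 1.018
Δd' = d'_Session 1 − d'_Session 2 = -1.836 − 1.018 = -2.854
Session 2 has the higher sensitivity.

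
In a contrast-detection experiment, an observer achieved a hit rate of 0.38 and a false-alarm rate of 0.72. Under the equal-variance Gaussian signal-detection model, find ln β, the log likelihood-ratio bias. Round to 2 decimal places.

ln β = 0.12

Φ⁻¹(H) = -0.305
Φ⁻¹(FA) = 0.583
ln β = −½·[z(H)² − z(FA)²] = −0.5 × (0.093 − 0.340) = 0.1235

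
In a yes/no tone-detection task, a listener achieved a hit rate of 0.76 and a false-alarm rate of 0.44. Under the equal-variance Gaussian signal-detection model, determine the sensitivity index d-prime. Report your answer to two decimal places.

z(0.76) = 0.706, z(0.44) = -0.151
d' = z(H) − z(FA) = 0.706 − (-0.151) = 0.857

d-prime = 0.86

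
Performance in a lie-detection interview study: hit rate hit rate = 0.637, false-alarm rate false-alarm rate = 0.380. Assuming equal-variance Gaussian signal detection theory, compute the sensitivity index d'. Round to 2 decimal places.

d' = 0.66

Φ⁻¹(H) = 0.3505
Φ⁻¹(FA) = -0.3055
d' = z(H) − z(FA) = 0.3505 − (-0.3055) = 0.6560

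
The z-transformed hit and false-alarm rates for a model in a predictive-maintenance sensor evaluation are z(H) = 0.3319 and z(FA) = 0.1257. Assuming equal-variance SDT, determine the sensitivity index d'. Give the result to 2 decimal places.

d' = 0.21

d' = z(H) − z(FA) = 0.3319 − 0.1257 = 0.2062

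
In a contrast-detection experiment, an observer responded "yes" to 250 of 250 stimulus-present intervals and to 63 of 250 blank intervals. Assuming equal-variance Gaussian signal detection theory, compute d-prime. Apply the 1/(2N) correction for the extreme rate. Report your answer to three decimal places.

The hit rate is 250/250 = 1, so apply the 1/(2N) correction: H → 1 − 1/(2·250) = 0.99800.
z(H) = z(0.99800) = 2.8782
z(FA) = z(0.25200) = -0.6682
d' = 2.8782 − (-0.6682) = 3.5464

d-prime = 3.546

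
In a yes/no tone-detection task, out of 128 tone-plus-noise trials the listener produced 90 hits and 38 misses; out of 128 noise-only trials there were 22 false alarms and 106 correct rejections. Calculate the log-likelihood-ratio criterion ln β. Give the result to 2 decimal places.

H = 90/128 = 0.7031
FA = 22/128 = 0.1719
Φ⁻¹(0.7031) = 0.533, Φ⁻¹(0.1719) = -0.947
ln β = −½·[z(H)² − z(FA)²] = −0.5 × (0.284 − 0.897) = 0.3065

ln β = 0.31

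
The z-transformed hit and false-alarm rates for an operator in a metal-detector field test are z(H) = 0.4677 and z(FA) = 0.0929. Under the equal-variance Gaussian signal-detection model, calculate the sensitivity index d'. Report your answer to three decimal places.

d' = z(H) − z(FA) = 0.4677 − 0.0929 = 0.3748

d' = 0.375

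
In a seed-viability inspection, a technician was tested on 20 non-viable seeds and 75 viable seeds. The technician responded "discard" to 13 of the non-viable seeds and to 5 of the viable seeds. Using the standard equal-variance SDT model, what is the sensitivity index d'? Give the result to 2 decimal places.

d' = 1.89

H = 13/20 = 0.6500
FA = 5/75 = 0.0667
Φ⁻¹(H) = Φ⁻¹(0.6500) = 0.385
Φ⁻¹(FA) = Φ⁻¹(0.0667) = -1.501
d' = z(H) − z(FA) = 0.385 − (-1.501) = 1.886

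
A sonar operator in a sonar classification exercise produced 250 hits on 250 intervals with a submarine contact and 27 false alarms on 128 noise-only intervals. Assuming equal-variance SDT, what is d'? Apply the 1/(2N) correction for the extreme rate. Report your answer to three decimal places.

d' = 3.681

The hit rate is 250/250 = 1, so apply the 1/(2N) correction: H → 1 − 1/(2·250) = 0.99800.
z(H) = z(0.99800) = 2.8782
z(FA) = z(0.21094) = -0.8032
d' = 2.8782 − (-0.8032) = 3.6814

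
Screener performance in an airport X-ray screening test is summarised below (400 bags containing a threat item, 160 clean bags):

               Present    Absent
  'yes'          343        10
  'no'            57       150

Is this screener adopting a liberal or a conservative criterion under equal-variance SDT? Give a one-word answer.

z(H) = 1.069, z(FA) = -1.534
c = −½·(z(H) + z(FA)) = 0.2325
c > 0 → conservative criterion (biased toward responding “no”).

conservative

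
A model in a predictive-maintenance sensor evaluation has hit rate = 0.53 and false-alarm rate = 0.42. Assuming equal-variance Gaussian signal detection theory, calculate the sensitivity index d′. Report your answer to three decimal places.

Φ⁻¹(H) = Φ⁻¹(0.53) = 0.0753
Φ⁻¹(FA) = Φ⁻¹(0.42) = -0.2019
d' = z(H) − z(FA) = 0.0753 − (-0.2019) = 0.2772

d′ = 0.277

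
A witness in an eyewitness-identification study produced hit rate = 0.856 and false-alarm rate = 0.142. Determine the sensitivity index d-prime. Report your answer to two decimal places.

d-prime = 2.13

z(0.856) = 1.063, z(0.142) = -1.071
d' = z(H) − z(FA) = 1.063 − (-1.071) = 2.134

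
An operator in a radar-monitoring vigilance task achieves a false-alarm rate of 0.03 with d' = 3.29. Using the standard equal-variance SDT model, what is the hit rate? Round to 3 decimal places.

z(false-alarm rate) = z(0.03) = -1.8808
z(H) = z(FA) + d' = -1.8808 + 3.29 = 1.4092
hit rate = Φ(1.4092) = 0.9206

hit rate = 0.921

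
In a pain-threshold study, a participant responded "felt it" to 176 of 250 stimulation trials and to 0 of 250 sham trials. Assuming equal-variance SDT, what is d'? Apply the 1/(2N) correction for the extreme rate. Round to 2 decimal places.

The false-alarm rate is 0/250 = 0, so apply the 1/(2N) correction: FA → 1/(2·250) = 0.00200.
z(H) = z(0.70400) = 0.536
z(FA) = z(0.00200) = -2.878
d' = 0.536 − (-2.878) = 3.414

d' = 3.41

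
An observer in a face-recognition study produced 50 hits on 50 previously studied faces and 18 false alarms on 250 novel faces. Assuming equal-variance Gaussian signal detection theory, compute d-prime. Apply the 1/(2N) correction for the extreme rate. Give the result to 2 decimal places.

d-prime = 3.79

The hit rate is 50/50 = 1, so apply the 1/(2N) correction: H → 1 − 1/(2·50) = 0.99000.
z(H) = z(0.99000) = 2.326
z(FA) = z(0.07200) = -1.461
d' = 2.326 − (-1.461) = 3.787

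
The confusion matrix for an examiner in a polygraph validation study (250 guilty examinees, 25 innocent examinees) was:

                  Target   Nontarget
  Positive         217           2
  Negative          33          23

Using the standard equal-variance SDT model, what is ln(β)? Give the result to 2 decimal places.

H = 217/250 = 0.8680
FA = 2/25 = 0.0800
Φ⁻¹(0.8680) = 1.117, Φ⁻¹(0.0800) = -1.405
ln β = −½·[z(H)² − z(FA)²] = −0.5 × (1.248 − 1.974) = 0.363

ln β = 0.36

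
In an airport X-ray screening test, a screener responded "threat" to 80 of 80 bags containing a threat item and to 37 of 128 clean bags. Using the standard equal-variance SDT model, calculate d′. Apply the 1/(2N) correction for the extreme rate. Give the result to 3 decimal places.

d′ = 3.054

The hit rate is 80/80 = 1, so apply the 1/(2N) correction: H → 1 − 1/(2·80) = 0.99375.
z(H) = z(0.99375) = 2.4977
z(FA) = z(0.28906) = -0.5561
d' = 2.4977 − (-0.5561) = 3.0538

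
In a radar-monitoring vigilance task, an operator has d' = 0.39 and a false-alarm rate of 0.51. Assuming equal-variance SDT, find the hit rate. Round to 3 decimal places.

z(false-alarm rate) = z(0.51) = 0.0251
z(H) = z(FA) + d' = 0.0251 + 0.39 = 0.4151
hit rate = Φ(0.4151) = 0.6610

hit rate = 0.661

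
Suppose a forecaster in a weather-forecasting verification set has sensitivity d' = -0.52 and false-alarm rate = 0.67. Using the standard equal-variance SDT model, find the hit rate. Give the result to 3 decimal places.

z(false-alarm rate) = z(0.67) = 0.4399
z(H) = z(FA) + d' = 0.4399 + (-0.52) = -0.0801
hit rate = Φ(-0.0801) = 0.4681

hit rate = 0.468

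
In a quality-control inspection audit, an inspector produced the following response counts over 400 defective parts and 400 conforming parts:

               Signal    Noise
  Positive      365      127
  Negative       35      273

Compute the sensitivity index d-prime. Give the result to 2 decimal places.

d-prime = 1.83

H = 365/400 = 0.9125
FA = 127/400 = 0.3175
z(H) = z(0.9125) = 1.356
z(FA) = z(0.3175) = -0.475
d' = z(H) − z(FA) = 1.356 − (-0.475) = 1.831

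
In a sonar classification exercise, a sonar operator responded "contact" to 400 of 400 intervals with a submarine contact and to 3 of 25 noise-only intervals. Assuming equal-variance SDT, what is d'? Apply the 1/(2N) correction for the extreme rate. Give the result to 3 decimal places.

d' = 4.198

The hit rate is 400/400 = 1, so apply the 1/(2N) correction: H → 1 − 1/(2·400) = 0.99875.
z(H) = z(0.99875) = 3.0233
z(FA) = z(0.12000) = -1.1750
d' = 3.0233 − (-1.1750) = 4.1983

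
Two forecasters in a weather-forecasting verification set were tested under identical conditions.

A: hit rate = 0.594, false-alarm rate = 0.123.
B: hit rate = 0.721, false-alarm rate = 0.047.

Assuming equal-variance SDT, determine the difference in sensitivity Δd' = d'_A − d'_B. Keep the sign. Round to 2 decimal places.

A: z(0.594) = 0.238, z(0.123) = -1.160, d' = 1.398
B: z(0.721) = 0.586, z(0.047) = -1.675, d' = 2.261
Δd' = d'_A − d'_B = 1.398 − 2.261 = -0.863
B has the higher sensitivity.

Δd' = -0.86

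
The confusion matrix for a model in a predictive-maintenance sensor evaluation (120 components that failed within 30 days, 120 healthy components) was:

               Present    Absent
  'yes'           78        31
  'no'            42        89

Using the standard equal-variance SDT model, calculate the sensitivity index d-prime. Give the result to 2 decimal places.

H = 78/120 = 0.6500
FA = 31/120 = 0.2583
Φ⁻¹(0.6500) = 0.385, Φ⁻¹(0.2583) = -0.649
d' = z(H) − z(FA) = 0.385 − (-0.649) = 1.034

d-prime = 1.03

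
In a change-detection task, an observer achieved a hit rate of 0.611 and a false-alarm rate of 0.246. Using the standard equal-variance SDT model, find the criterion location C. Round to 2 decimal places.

z(H) = z(0.611) = 0.2819
z(FA) = z(0.246) = -0.6871
c = −½·[z(H) + z(FA)] = −0.5 × (0.2819 + (-0.6871)) = 0.2026

C = 0.20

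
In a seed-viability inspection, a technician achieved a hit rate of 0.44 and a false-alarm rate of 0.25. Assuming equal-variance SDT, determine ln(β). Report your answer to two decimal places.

ln β = 0.22

z(H) = -0.151
z(FA) = -0.674
ln β = −½·[z(H)² − z(FA)²] = −0.5 × (0.023 − 0.454) = 0.2155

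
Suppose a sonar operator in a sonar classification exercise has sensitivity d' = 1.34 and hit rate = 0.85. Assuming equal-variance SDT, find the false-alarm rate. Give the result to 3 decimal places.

z(hit rate) = z(0.85) = 1.0364
z(FA) = z(H) − d' = 1.0364 − 1.34 = -0.3036
false-alarm rate = Φ(-0.3036) = 0.3807

false-alarm rate = 0.381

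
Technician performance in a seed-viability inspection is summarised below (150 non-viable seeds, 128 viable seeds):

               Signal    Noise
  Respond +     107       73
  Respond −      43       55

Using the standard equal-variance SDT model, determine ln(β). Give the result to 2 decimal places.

ln β = -0.14

H = 107/150 = 0.7133
FA = 73/128 = 0.5703
z(H) = 0.563
z(FA) = 0.177
ln β = −½·[z(H)² − z(FA)²] = −0.5 × (0.317 − 0.031) = -0.143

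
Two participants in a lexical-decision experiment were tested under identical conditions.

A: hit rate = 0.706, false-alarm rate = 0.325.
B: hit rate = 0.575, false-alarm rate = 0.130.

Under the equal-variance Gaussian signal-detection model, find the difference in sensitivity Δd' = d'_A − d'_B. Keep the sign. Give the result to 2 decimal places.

Δd' = -0.32

A: z(0.706) = 0.542, z(0.325) = -0.454, d' = 0.996
B: z(0.575) = 0.189, z(0.130) = -1.126, d' = 1.315
Δd' = d'_A − d'_B = 0.996 − 1.315 = -0.319
B has the higher sensitivity.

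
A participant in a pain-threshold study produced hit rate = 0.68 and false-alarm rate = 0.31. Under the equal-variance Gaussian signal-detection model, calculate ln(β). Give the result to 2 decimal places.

ln β = 0.01

z(H) = 0.468
z(FA) = -0.496
ln β = −½·[z(H)² − z(FA)²] = −0.5 × (0.219 − 0.246) = 0.0135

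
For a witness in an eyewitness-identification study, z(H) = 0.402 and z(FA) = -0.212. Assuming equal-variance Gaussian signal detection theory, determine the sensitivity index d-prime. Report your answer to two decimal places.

d-prime = 0.61

d' = z(H) − z(FA) = 0.402 − (-0.212) = 0.614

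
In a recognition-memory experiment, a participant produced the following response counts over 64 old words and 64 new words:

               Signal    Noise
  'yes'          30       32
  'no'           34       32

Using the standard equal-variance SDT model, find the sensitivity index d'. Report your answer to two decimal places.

H = 30/64 = 0.4688
FA = 32/64 = 0.5000
Φ⁻¹(H) = -0.078
Φ⁻¹(FA) = 0.000
d' = z(H) − z(FA) = -0.078 − 0.000 = -0.078

d' = -0.08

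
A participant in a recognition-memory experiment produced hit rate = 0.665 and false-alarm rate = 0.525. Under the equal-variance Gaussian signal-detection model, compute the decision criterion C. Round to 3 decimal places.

C = -0.244

Φ⁻¹(H) = 0.4261
Φ⁻¹(FA) = 0.0627
c = −½·[z(H) + z(FA)] = −0.5 × (0.4261 + 0.0627) = -0.2444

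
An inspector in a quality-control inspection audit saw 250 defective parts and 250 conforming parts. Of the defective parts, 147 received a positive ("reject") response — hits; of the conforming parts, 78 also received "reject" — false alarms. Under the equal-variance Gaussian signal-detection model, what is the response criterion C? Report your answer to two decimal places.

C = 0.13

H = 147/250 = 0.5880
FA = 78/250 = 0.3120
z(H) = z(0.5880) = 0.2224
z(FA) = z(0.3120) = -0.4902
c = −½·[z(H) + z(FA)] = −0.5 × (0.2224 + (-0.4902)) = 0.1339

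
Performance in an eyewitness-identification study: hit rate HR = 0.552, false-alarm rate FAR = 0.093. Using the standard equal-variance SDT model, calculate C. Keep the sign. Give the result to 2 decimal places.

z(H) = z(0.552) = 0.131
z(FA) = z(0.093) = -1.323
c = −½·[z(H) + z(FA)] = −0.5 × (0.131 + (-1.323)) = 0.596
c > 0: the witness has a conservative response bias.

C = 0.60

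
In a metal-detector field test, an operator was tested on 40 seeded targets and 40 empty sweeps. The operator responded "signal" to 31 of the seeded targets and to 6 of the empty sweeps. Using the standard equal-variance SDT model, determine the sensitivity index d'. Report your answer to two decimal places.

d' = 1.79

H = 31/40 = 0.7750
FA = 6/40 = 0.1500
z(H) = z(0.7750) = 0.7554
z(FA) = z(0.1500) = -1.0364
d' = z(H) − z(FA) = 0.7554 − (-1.0364) = 1.7918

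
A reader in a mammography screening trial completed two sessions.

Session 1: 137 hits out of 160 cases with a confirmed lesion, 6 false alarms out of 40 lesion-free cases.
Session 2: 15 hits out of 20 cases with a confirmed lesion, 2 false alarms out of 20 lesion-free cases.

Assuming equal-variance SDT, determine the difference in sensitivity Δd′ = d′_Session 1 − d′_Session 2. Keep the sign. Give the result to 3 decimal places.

Session 1: z(0.8562) = 1.0634, z(0.1500) = -1.0364, d' = 2.0998
Session 2: z(0.7500) = 0.6745, z(0.1000) = -1.2816, d' = 1.9561
Δd' = d'_Session 1 − d'_Session 2 = 2.0998 − 1.9561 = 0.1437
Session 1 has the higher sensitivity.

Δd′ = 0.144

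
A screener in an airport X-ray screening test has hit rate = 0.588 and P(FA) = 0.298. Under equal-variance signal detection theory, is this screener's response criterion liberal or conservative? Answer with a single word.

conservative

z(H) = 0.222, z(FA) = -0.530
c = −½·(z(H) + z(FA)) = 0.154
c > 0 → conservative criterion (biased toward responding “no”).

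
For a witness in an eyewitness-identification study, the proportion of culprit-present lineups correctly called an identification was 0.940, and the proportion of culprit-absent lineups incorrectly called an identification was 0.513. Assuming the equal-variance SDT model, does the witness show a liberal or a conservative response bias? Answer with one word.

z(H) = 1.555, z(FA) = 0.033
c = −½·(z(H) + z(FA)) = -0.794
c < 0 → liberal criterion (biased toward responding “yes”).

liberal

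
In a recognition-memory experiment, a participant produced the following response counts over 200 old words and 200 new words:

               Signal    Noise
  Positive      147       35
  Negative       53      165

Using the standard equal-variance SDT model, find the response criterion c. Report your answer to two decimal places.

c = 0.15

H = 147/200 = 0.7350
FA = 35/200 = 0.1750
Φ⁻¹(H) = Φ⁻¹(0.7350) = 0.628
Φ⁻¹(FA) = Φ⁻¹(0.1750) = -0.935
c = −½·[z(H) + z(FA)] = −0.5 × (0.628 + (-0.935)) = 0.1535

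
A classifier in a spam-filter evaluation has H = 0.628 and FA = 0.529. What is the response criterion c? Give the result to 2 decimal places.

c = -0.20

Φ⁻¹(H) = Φ⁻¹(0.628) = 0.3266
Φ⁻¹(FA) = Φ⁻¹(0.529) = 0.0728
c = −½·[z(H) + z(FA)] = −0.5 × (0.3266 + 0.0728) = -0.1997
c < 0: the classifier has a liberal response bias.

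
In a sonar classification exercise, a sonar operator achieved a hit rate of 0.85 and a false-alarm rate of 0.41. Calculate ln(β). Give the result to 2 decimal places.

z(0.85) = 1.036, z(0.41) = -0.228
ln β = −½·[z(H)² − z(FA)²] = −0.5 × (1.073 − 0.052) = -0.5105

ln β = -0.51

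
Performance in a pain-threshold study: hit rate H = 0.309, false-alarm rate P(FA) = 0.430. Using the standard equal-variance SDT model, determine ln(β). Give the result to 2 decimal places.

z(0.309) = -0.499, z(0.430) = -0.176
ln β = −½·[z(H)² − z(FA)²] = −0.5 × (0.249 − 0.031) = -0.109

ln β = -0.11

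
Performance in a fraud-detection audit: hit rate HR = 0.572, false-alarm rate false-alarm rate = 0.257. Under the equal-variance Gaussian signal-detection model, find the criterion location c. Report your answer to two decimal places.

c = 0.24

z(H) = z(0.572) = 0.181
z(FA) = z(0.257) = -0.653
c = −½·[z(H) + z(FA)] = −0.5 × (0.181 + (-0.653)) = 0.236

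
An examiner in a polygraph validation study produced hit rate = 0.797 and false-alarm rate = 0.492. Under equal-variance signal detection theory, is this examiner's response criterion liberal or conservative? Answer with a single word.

liberal

z(H) = 0.831, z(FA) = -0.020
c = −½·(z(H) + z(FA)) = -0.4055
c < 0 → liberal criterion (biased toward responding “yes”).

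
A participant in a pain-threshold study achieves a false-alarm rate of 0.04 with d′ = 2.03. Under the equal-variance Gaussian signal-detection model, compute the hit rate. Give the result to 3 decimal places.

z(false-alarm rate) = z(0.04) = -1.7507
z(H) = z(FA) + d' = -1.7507 + 2.03 = 0.2793
hit rate = Φ(0.2793) = 0.6100

hit rate = 0.610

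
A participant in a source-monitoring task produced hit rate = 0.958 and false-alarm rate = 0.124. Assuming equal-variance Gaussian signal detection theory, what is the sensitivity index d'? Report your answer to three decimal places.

d' = 2.883

Φ⁻¹(H) = 1.7279
Φ⁻¹(FA) = -1.1552
d' = z(H) − z(FA) = 1.7279 − (-1.1552) = 2.8831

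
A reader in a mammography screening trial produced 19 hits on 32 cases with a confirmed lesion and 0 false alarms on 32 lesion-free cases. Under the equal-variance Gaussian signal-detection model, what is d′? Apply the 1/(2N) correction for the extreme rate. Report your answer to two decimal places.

The false-alarm rate is 0/32 = 0, so apply the 1/(2N) correction: FA → 1/(2·32) = 0.01562.
z(H) = z(0.59375) = 0.237
z(FA) = z(0.01562) = -2.154
d' = 0.237 − (-2.154) = 2.391

d′ = 2.39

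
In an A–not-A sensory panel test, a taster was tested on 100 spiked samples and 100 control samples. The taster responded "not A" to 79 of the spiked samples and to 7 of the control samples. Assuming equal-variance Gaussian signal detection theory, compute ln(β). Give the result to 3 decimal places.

ln β = 0.764

H = 79/100 = 0.7900
FA = 7/100 = 0.0700
Φ⁻¹(0.7900) = 0.8064, Φ⁻¹(0.0700) = -1.4758
ln β = −½·[z(H)² − z(FA)²] = −0.5 × (0.6503 − 2.1780) = 0.76385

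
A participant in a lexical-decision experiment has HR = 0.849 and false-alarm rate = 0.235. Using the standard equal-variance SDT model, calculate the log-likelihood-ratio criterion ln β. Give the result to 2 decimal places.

ln β = -0.27

z(H) = 1.032
z(FA) = -0.722
ln β = −½·[z(H)² − z(FA)²] = −0.5 × (1.065 − 0.521) = -0.272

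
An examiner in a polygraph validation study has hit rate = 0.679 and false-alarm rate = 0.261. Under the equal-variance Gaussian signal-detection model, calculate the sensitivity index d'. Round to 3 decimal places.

d' = 1.105

z(0.679) = 0.4649, z(0.261) = -0.6403
d' = z(H) − z(FA) = 0.4649 − (-0.6403) = 1.1052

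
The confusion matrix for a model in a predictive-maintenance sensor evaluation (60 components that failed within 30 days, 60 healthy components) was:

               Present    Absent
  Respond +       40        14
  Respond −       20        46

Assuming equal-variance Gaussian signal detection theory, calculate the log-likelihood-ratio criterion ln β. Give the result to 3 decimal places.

H = 40/60 = 0.6667
FA = 14/60 = 0.2333
Φ⁻¹(H) = Φ⁻¹(0.6667) = 0.4308
Φ⁻¹(FA) = Φ⁻¹(0.2333) = -0.7280
ln β = −½·[z(H)² − z(FA)²] = −0.5 × (0.1856 − 0.5300) = 0.1722

ln β = 0.172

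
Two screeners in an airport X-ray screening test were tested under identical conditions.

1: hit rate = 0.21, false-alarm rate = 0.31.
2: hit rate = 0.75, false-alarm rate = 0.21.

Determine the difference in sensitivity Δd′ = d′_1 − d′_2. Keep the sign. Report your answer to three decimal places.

Δd′ = -1.791

1: z(0.21) = -0.8064, z(0.31) = -0.4959, d' = -0.3105
2: z(0.75) = 0.6745, z(0.21) = -0.8064, d' = 1.4809
Δd' = d'_1 − d'_2 = -0.3105 − 1.4809 = -1.7914
2 has the higher sensitivity.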